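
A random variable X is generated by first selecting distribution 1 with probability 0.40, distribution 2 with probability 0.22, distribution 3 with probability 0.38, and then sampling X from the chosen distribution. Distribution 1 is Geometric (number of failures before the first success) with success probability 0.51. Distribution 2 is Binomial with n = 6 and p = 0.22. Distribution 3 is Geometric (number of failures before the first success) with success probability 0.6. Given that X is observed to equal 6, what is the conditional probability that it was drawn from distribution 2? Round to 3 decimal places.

Likelihoods P(X=6 | ·): 1: 0.00705906; 2: 0.00011338; 3: 0.0024576.
Posterior ∝ prior × likelihood. Numerator for 2: 0.22·0.00011338 = 2.49436e-05.
Normalizing constant: 0.4·0.00705906 + 0.22·0.00011338 + 0.38·0.0024576 = 0.00378245.
P(2 | observation) = 2.49436e-05 / 0.00378245 = 0.00659455.

0.007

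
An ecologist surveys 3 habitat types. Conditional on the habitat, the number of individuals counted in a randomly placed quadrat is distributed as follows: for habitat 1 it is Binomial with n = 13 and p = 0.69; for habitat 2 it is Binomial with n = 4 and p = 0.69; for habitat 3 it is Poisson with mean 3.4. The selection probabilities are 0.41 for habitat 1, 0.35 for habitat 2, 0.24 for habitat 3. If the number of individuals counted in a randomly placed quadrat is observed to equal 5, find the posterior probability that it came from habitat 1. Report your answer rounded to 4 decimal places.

0.1884

Likelihoods P(X=5 | ·): 1: 0.0171679; 2: 0; 3: 0.126361.
Posterior ∝ prior × likelihood. Numerator for 1: 0.41·0.0171679 = 0.00703885.
Normalizing constant: 0.41·0.0171679 + 0.35·0 + 0.24·0.126361 = 0.0373654.
P(1 | observation) = 0.00703885 / 0.0373654 = 0.188379.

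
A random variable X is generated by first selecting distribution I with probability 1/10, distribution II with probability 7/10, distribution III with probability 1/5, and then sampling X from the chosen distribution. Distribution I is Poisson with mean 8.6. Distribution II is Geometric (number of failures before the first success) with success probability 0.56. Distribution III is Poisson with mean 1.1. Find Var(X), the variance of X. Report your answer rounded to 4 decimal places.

Per component, I: μ=8.6, E[X²]=82.56; II: μ=0.785714, E[X²]=2.02041; III: μ=1.1, E[X²]=2.31.
E[X] = 0.1·8.6 + 0.7·0.785714 + 0.2·1.1 = 1.63.
E[X²] = 0.1·82.56 + 0.7·2.02041 + 0.2·2.31 = 10.1323.
Var(X) = E[X²] − (E[X])² = 10.1323 − 2.6569 = 7.47539.

7.4754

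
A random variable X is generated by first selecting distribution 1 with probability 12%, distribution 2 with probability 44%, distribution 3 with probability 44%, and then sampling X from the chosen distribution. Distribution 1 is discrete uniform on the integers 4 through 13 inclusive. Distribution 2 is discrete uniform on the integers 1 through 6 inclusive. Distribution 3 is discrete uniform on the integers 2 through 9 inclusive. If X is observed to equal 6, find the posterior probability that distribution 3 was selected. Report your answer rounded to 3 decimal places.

0.392

Likelihoods P(X=6 | ·): 1: 0.1; 2: 0.166667; 3: 0.125.
Posterior ∝ prior × likelihood. Numerator for 3: 0.44·0.125 = 0.055.
Normalizing constant: 0.12·0.1 + 0.44·0.166667 + 0.44·0.125 = 0.140333.
P(3 | observation) = 0.055 / 0.140333 = 0.391924.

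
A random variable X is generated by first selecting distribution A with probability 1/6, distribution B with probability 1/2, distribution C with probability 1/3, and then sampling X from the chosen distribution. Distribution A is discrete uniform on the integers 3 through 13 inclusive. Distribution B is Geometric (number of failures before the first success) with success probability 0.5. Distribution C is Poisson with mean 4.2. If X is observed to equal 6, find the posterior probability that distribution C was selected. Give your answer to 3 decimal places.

0.667

Likelihoods P(X=6 | ·): A: 0.0909091; B: 0.0078125; C: 0.114321.
Posterior ∝ prior × likelihood. Numerator for C: 0.333333·0.114321 = 0.038107.
Normalizing constant: 0.166667·0.0909091 + 0.5·0.0078125 + 0.333333·0.114321 = 0.0571648.
P(C | observation) = 0.038107 / 0.0571648 = 0.666617.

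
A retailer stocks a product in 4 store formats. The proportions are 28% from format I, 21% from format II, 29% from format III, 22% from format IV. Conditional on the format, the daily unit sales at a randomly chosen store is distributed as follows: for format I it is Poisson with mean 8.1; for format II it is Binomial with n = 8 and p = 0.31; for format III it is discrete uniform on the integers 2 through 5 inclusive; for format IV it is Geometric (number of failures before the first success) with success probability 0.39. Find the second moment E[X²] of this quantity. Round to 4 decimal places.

For each component E[X²] = Var + (mean)², giving I: 73.71; II: 7.8616; III: 13.5; IV: 6.45694.
Overall E[X²] = 0.28·73.71 + 0.21·7.8616 + 0.29·13.5 + 0.22·6.45694 = 27.6253.

27.6253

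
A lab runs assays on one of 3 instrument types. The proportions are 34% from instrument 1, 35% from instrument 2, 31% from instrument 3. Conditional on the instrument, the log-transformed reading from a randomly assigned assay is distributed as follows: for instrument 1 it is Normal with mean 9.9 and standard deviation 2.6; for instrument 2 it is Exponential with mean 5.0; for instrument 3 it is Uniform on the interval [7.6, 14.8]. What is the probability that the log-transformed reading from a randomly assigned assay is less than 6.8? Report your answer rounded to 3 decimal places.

0.300

Conditional on each instrument, P(X < 6.8): 1: 0.11657; 2: 0.743339; 3: 0.
By total probability, P(X < 6.8) = 0.34·0.11657 + 0.35·0.743339 + 0.31·0 = 0.299803.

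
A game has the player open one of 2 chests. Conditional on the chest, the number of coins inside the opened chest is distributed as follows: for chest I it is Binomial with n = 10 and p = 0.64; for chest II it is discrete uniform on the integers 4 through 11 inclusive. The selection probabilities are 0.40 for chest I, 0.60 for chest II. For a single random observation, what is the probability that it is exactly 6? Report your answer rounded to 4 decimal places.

0.1720

Conditional on each chest, P(X = 6): I: 0.242387; II: 0.125.
By total probability, P(X = 6) = 0.4·0.242387 + 0.6·0.125 = 0.171955.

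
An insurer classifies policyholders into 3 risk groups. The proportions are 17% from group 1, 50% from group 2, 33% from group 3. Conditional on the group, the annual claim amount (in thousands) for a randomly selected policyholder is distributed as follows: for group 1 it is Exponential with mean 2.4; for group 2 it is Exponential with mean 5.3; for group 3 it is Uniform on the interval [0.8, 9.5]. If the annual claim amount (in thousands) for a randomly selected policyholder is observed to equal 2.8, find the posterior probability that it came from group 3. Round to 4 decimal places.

Likelihoods f(2.8 | ·): 1: 0.129751; 2: 0.111246; 3: 0.114943.
Posterior ∝ prior × likelihood. Numerator for 3: 0.33·0.114943 = 0.037931.
Normalizing constant: 0.17·0.129751 + 0.5·0.111246 + 0.33·0.114943 = 0.115612.
P(3 | observation) = 0.037931 / 0.115612 = 0.328089.

0.3281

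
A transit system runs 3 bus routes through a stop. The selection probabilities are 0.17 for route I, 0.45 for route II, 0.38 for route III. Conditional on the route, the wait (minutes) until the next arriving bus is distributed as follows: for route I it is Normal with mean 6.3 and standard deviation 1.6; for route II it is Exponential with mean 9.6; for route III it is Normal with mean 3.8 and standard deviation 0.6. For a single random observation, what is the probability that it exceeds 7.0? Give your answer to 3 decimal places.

Conditional on each route, P(X > 7.0): I: 0.330874; II: 0.482311; III: 4.8213e-08.
By total probability, P(X > 7.0) = 0.17·0.330874 + 0.45·0.482311 + 0.38·4.8213e-08 = 0.273289.

0.273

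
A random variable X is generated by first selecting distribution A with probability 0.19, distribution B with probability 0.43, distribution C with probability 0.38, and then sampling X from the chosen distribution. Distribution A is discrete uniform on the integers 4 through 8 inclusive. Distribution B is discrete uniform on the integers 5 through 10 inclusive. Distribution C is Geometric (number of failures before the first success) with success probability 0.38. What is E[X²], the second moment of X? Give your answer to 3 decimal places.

35.305

For each component E[X²] = Var + (mean)², giving A: 38; B: 59.1667; C: 6.95568.
Overall E[X²] = 0.19·38 + 0.43·59.1667 + 0.38·6.95568 = 35.3048.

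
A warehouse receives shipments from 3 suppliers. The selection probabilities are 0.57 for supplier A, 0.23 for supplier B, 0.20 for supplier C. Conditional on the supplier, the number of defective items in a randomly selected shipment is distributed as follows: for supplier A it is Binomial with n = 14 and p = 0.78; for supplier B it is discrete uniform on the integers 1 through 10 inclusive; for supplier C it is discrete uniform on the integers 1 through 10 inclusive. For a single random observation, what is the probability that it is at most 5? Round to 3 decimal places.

0.215

Conditional on each supplier, P(X ≤ 5): A: 0.000807063; B: 0.5; C: 0.5.
By total probability, P(X ≤ 5) = 0.57·0.000807063 + 0.23·0.5 + 0.2·0.5 = 0.21546.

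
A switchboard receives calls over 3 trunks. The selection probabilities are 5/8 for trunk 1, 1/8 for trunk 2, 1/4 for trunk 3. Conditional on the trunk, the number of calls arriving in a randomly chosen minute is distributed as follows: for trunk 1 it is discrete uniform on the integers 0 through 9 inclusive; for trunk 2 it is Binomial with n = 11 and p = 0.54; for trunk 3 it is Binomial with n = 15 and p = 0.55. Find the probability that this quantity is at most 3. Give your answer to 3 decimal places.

Conditional on each trunk, P(X ≤ 3): 1: 0.4; 2: 0.0695918; 3: 0.00632677.
By total probability, P(X ≤ 3) = 0.625·0.4 + 0.125·0.0695918 + 0.25·0.00632677 = 0.260281.

0.260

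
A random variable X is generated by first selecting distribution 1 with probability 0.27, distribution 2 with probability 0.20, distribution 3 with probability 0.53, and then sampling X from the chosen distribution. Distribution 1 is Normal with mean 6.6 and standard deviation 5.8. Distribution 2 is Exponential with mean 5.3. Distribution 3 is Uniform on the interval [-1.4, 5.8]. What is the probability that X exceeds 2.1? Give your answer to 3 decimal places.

0.618

Conditional on each component, P(X > 2.1): 1: 0.781085; 2: 0.672854; 3: 0.513889.
By total probability, P(X > 2.1) = 0.27·0.781085 + 0.2·0.672854 + 0.53·0.513889 = 0.617825.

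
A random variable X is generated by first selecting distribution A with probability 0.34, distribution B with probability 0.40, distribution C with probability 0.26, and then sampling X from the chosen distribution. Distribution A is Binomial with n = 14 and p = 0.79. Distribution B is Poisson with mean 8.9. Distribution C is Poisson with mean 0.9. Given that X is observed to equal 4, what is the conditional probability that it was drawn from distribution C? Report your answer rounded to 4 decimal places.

Likelihoods P(X=4 | ·): A: 6.50332e-05; B: 0.0356556; C: 0.0111146.
Posterior ∝ prior × likelihood. Numerator for C: 0.26·0.0111146 = 0.0028898.
Normalizing constant: 0.34·6.50332e-05 + 0.4·0.0356556 + 0.26·0.0111146 = 0.0171742.
P(C | observation) = 0.0028898 / 0.0171742 = 0.168264.

0.1683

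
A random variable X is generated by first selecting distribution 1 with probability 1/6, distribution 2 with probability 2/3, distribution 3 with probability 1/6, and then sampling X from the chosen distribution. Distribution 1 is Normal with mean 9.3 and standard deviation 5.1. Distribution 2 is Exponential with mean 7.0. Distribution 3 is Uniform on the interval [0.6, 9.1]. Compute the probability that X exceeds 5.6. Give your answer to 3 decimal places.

0.496

Conditional on each component, P(X > 5.6): 1: 0.765924; 2: 0.449329; 3: 0.411765.
By total probability, P(X > 5.6) = 0.166667·0.765924 + 0.666667·0.449329 + 0.166667·0.411765 = 0.495834.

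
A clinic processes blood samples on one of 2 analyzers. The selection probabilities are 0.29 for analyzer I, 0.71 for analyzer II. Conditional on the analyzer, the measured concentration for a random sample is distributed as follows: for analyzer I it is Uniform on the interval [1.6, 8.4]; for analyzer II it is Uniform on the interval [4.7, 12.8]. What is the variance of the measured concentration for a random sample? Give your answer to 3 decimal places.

Per component, I: μ=5, E[X²]=28.8533; II: μ=8.75, E[X²]=82.03.
E[X] = 0.29·5 + 0.71·8.75 = 7.6625.
E[X²] = 0.29·28.8533 + 0.71·82.03 = 66.6088.
Var(X) = E[X²] − (E[X])² = 66.6088 − 58.7139 = 7.89486.

7.895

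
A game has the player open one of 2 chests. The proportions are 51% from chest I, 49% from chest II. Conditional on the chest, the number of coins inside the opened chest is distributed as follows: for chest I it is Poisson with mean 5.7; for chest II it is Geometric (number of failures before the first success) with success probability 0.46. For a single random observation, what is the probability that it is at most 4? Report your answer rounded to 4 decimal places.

0.6344

Conditional on each chest, P(X ≤ 4): I: 0.327215; II: 0.954083.
By total probability, P(X ≤ 4) = 0.51·0.327215 + 0.49·0.954083 = 0.63438.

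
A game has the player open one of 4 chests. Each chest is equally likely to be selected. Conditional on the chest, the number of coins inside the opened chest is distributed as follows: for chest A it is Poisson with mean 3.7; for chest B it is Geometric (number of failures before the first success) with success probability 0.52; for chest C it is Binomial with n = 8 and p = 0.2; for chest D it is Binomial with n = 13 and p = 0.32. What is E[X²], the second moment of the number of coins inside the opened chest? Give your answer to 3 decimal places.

10.998

For each component E[X²] = Var + (mean)², giving A: 17.39; B: 2.62722; C: 3.84; D: 20.1344.
Overall E[X²] = 0.25·17.39 + 0.25·2.62722 + 0.25·3.84 + 0.25·20.1344 = 10.9979.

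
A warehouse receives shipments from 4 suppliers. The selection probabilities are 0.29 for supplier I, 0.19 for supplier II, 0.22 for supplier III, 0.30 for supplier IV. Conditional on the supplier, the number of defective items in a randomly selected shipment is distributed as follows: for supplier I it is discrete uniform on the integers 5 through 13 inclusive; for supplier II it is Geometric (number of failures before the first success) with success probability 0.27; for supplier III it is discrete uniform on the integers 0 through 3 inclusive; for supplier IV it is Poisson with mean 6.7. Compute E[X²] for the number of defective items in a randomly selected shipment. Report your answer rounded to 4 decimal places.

For each component E[X²] = Var + (mean)², giving I: 87.6667; II: 17.3237; III: 3.5; IV: 51.59.
Overall E[X²] = 0.29·87.6667 + 0.19·17.3237 + 0.22·3.5 + 0.3·51.59 = 44.9618.

44.9618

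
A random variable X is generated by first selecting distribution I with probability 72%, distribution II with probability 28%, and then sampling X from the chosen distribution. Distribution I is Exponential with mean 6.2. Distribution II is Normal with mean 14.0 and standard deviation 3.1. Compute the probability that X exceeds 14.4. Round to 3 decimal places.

Conditional on each component, P(X > 14.4): I: 0.0980203; II: 0.448666.
By total probability, P(X > 14.4) = 0.72·0.0980203 + 0.28·0.448666 = 0.196201.

0.196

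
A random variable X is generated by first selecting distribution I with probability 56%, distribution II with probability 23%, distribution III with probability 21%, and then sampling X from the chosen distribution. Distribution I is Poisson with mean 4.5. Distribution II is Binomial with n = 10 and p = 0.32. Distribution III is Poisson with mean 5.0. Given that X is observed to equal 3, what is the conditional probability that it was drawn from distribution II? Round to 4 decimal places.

Likelihoods P(X=3 | ·): I: 0.168718; II: 0.264359; III: 0.140374.
Posterior ∝ prior × likelihood. Numerator for II: 0.23·0.264359 = 0.0608025.
Normalizing constant: 0.56·0.168718 + 0.23·0.264359 + 0.21·0.140374 = 0.184763.
P(II | observation) = 0.0608025 / 0.184763 = 0.329084.

0.3291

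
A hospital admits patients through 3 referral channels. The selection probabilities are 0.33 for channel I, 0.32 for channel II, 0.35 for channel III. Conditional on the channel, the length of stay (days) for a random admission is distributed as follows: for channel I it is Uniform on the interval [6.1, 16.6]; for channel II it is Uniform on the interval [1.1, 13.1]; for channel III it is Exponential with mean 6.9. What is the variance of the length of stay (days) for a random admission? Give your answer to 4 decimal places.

Per component, I: μ=11.35, E[X²]=138.01; II: μ=7.1, E[X²]=62.41; III: μ=6.9, E[X²]=95.22.
E[X] = 0.33·11.35 + 0.32·7.1 + 0.35·6.9 = 8.4325.
E[X²] = 0.33·138.01 + 0.32·62.41 + 0.35·95.22 = 98.8415.
Var(X) = E[X²] − (E[X])² = 98.8415 − 71.1071 = 27.7344.

27.7344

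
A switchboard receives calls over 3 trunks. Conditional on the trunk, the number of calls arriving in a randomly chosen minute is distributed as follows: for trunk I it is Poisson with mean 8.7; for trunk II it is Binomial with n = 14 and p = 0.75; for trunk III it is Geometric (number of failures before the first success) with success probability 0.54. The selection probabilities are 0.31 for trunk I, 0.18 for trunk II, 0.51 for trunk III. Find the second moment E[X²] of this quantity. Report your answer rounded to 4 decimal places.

47.6530

For each component E[X²] = Var + (mean)², giving I: 84.39; II: 112.875; III: 2.30316.
Overall E[X²] = 0.31·84.39 + 0.18·112.875 + 0.51·2.30316 = 47.653.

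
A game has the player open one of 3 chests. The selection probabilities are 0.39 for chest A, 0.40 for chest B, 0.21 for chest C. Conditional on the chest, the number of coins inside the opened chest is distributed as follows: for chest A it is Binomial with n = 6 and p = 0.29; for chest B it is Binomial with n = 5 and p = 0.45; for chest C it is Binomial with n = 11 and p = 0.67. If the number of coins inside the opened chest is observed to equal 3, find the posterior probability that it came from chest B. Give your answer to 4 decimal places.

0.6132

Likelihoods P(X=3 | ·): A: 0.174582; B: 0.275653; C: 0.00697943.
Posterior ∝ prior × likelihood. Numerator for B: 0.4·0.275653 = 0.110261.
Normalizing constant: 0.39·0.174582 + 0.4·0.275653 + 0.21·0.00697943 = 0.179814.
P(B | observation) = 0.110261 / 0.179814 = 0.613197.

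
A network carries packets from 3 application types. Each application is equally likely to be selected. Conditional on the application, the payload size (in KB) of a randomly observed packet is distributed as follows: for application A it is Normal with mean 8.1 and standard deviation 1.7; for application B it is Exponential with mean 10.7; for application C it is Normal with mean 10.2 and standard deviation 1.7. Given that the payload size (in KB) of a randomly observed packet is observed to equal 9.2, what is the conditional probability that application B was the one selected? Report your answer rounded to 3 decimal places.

Likelihoods f(9.2 | ·): A: 0.190346; B: 0.0395553; C: 0.197389.
Posterior ∝ prior × likelihood. Numerator for B: 0.333333·0.0395553 = 0.0131851.
Normalizing constant: 0.333333·0.190346 + 0.333333·0.0395553 + 0.333333·0.197389 = 0.14243.
P(B | observation) = 0.0131851 / 0.14243 = 0.0925721.

0.093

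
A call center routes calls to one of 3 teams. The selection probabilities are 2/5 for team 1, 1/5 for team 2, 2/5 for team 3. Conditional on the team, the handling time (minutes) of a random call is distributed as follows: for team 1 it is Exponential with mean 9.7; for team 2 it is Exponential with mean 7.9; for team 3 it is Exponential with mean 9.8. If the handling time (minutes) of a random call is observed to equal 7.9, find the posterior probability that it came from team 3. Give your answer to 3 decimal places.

0.398

Likelihoods f(7.9 | ·): 1: 0.0456588; 2: 0.046567; 3: 0.04557.
Posterior ∝ prior × likelihood. Numerator for 3: 0.4·0.04557 = 0.018228.
Normalizing constant: 0.4·0.0456588 + 0.2·0.046567 + 0.4·0.04557 = 0.0458049.
P(3 | observation) = 0.018228 / 0.0458049 = 0.397949.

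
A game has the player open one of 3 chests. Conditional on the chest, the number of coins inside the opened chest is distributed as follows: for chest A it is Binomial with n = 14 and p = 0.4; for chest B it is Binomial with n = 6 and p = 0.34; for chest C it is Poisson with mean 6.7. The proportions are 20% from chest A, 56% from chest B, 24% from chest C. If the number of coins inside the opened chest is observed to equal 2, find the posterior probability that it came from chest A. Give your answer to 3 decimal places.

0.032

Likelihoods P(X=2 | ·): A: 0.031694; B: 0.329022; C: 0.0276278.
Posterior ∝ prior × likelihood. Numerator for A: 0.2·0.031694 = 0.00633879.
Normalizing constant: 0.2·0.031694 + 0.56·0.329022 + 0.24·0.0276278 = 0.197222.
P(A | observation) = 0.00633879 / 0.197222 = 0.0321404.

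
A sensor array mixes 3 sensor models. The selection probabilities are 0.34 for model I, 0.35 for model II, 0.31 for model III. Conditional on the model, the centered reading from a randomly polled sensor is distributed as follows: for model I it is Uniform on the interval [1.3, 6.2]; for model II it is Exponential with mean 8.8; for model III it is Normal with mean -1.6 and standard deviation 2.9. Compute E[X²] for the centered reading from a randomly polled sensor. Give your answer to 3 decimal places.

For each component E[X²] = Var + (mean)², giving I: 16.0633; II: 154.88; III: 10.97.
Overall E[X²] = 0.34·16.0633 + 0.35·154.88 + 0.31·10.97 = 63.0702.

63.070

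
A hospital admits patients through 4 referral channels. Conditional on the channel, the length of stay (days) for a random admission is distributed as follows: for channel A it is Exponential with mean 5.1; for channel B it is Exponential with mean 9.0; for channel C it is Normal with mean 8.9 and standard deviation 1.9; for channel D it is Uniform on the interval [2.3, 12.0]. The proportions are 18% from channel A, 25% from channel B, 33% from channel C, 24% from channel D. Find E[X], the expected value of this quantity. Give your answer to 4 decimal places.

Component means — A: 5.1; B: 9; C: 8.9; D: 7.15.
E[X] = 0.18·5.1 + 0.25·9 + 0.33·8.9 + 0.24·7.15 = 7.821.

7.8210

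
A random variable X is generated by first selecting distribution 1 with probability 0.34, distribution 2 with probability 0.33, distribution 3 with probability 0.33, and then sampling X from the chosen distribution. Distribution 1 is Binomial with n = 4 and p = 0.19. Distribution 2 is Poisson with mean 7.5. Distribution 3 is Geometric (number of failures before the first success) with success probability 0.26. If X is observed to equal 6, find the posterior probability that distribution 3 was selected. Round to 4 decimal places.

0.2380

Likelihoods P(X=6 | ·): 1: 0; 2: 0.136718; 3: 0.0426937.
Posterior ∝ prior × likelihood. Numerator for 3: 0.33·0.0426937 = 0.0140889.
Normalizing constant: 0.34·0 + 0.33·0.136718 + 0.33·0.0426937 = 0.0592059.
P(3 | observation) = 0.0140889 / 0.0592059 = 0.237965.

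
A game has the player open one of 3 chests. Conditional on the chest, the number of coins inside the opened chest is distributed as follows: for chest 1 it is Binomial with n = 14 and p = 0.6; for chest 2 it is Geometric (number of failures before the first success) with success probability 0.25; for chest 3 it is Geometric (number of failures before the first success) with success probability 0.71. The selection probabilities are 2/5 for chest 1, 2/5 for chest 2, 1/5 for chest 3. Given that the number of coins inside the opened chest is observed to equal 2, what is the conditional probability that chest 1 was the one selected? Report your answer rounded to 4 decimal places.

Likelihoods P(X=2 | ·): 1: 0.000549622; 2: 0.140625; 3: 0.059711.
Posterior ∝ prior × likelihood. Numerator for 1: 0.4·0.000549622 = 0.000219849.
Normalizing constant: 0.4·0.000549622 + 0.4·0.140625 + 0.2·0.059711 = 0.068412.
P(1 | observation) = 0.000219849 / 0.068412 = 0.0032136.

0.0032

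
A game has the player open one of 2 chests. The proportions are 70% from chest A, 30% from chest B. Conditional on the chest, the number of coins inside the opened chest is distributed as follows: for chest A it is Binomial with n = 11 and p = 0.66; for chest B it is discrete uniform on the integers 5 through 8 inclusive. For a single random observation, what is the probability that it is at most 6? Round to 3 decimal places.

0.364

Conditional on each chest, P(X ≤ 6): A: 0.30585; B: 0.5.
By total probability, P(X ≤ 6) = 0.7·0.30585 + 0.3·0.5 = 0.364095.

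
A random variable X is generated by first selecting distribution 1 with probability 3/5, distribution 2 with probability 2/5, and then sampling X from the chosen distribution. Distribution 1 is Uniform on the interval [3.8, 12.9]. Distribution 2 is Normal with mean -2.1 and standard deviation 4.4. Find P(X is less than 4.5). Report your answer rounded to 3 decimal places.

Conditional on each component, P(X < 4.5): 1: 0.0769231; 2: 0.933193.
By total probability, P(X < 4.5) = 0.6·0.0769231 + 0.4·0.933193 = 0.419431.

0.419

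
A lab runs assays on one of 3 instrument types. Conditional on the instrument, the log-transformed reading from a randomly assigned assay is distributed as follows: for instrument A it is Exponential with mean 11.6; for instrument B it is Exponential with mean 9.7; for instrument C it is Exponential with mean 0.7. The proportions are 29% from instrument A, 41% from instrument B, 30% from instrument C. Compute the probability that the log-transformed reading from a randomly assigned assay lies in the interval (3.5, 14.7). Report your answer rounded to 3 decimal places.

Conditional on each instrument, P(3.5 < X < 14.7): A: 0.457935; B: 0.477395; C: 0.00673795.
By total probability, P(3.5 < X < 14.7) = 0.29·0.457935 + 0.41·0.477395 + 0.3·0.00673795 = 0.330554.

0.331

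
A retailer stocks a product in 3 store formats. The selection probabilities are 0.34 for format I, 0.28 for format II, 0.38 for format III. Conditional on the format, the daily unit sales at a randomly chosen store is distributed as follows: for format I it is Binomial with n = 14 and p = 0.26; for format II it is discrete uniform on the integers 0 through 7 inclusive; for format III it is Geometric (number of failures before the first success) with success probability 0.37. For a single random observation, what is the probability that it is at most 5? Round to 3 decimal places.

Conditional on each format, P(X ≤ 5): I: 0.869896; II: 0.75; III: 0.937476.
By total probability, P(X ≤ 5) = 0.34·0.869896 + 0.28·0.75 + 0.38·0.937476 = 0.862006.

0.862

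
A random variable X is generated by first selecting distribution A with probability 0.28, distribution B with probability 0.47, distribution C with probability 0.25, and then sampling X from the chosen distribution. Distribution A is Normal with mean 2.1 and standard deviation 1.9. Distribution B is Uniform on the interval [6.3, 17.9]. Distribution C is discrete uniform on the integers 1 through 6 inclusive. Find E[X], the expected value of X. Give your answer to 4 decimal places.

Component means — A: 2.1; B: 12.1; C: 3.5.
E[X] = 0.28·2.1 + 0.47·12.1 + 0.25·3.5 = 7.15.

7.1500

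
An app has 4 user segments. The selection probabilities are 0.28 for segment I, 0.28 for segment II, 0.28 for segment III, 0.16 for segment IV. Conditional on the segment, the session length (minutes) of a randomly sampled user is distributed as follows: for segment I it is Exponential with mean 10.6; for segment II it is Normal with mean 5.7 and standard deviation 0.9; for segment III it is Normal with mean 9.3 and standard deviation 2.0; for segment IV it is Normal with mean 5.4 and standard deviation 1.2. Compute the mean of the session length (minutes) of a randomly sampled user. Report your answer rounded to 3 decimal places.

8.032

Component means — I: 10.6; II: 5.7; III: 9.3; IV: 5.4.
E[X] = 0.28·10.6 + 0.28·5.7 + 0.28·9.3 + 0.16·5.4 = 8.032.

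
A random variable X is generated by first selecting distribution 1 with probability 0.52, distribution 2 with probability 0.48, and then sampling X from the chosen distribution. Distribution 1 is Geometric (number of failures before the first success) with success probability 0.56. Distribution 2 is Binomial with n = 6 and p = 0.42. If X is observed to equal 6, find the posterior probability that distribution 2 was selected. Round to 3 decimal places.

0.555

Likelihoods P(X=6 | ·): 1: 0.00406354; 2: 0.00548903.
Posterior ∝ prior × likelihood. Numerator for 2: 0.48·0.00548903 = 0.00263474.
Normalizing constant: 0.52·0.00406354 + 0.48·0.00548903 = 0.00474777.
P(2 | observation) = 0.00263474 / 0.00474777 = 0.554941.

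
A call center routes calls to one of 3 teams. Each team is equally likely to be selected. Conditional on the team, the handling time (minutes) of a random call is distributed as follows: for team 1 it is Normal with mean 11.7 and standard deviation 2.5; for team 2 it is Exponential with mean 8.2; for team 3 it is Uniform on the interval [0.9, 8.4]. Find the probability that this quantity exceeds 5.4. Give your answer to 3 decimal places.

0.637

Conditional on each team, P(X > 5.4): 1: 0.994132; 2: 0.517608; 3: 0.4.
By total probability, P(X > 5.4) = 0.333333·0.994132 + 0.333333·0.517608 + 0.333333·0.4 = 0.637247.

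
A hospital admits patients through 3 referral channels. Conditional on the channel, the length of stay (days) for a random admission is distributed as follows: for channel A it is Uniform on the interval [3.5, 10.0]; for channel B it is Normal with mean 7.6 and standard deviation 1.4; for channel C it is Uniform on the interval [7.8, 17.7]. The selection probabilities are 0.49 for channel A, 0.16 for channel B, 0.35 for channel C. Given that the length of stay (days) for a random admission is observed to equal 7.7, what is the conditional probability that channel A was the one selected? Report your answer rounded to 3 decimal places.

Likelihoods f(7.7 | ·): A: 0.153846; B: 0.284233; C: 0.
Posterior ∝ prior × likelihood. Numerator for A: 0.49·0.153846 = 0.0753846.
Normalizing constant: 0.49·0.153846 + 0.16·0.284233 + 0.35·0 = 0.120862.
P(A | observation) = 0.0753846 / 0.120862 = 0.623725.

0.624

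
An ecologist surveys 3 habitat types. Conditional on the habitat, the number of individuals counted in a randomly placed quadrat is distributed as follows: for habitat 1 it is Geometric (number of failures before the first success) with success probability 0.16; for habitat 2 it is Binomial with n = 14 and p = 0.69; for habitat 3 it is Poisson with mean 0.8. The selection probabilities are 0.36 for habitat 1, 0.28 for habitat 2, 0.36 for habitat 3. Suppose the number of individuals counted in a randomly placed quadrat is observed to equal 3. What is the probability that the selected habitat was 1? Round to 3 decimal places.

0.711

Likelihoods P(X=3 | ·): 1: 0.0948326; 2: 0.000303828; 3: 0.0383427.
Posterior ∝ prior × likelihood. Numerator for 1: 0.36·0.0948326 = 0.0341398.
Normalizing constant: 0.36·0.0948326 + 0.28·0.000303828 + 0.36·0.0383427 = 0.0480282.
P(1 | observation) = 0.0341398 / 0.0480282 = 0.710827.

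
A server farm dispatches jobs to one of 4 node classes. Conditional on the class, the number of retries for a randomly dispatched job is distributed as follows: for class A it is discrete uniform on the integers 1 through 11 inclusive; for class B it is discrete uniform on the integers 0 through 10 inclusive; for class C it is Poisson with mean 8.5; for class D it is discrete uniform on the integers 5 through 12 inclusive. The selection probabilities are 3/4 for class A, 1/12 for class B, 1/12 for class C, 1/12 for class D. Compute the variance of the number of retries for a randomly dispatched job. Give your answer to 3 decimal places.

Per component, A: μ=6, E[X²]=46; B: μ=5, E[X²]=35; C: μ=8.5, E[X²]=80.75; D: μ=8.5, E[X²]=77.5.
E[X] = 0.75·6 + 0.0833333·5 + 0.0833333·8.5 + 0.0833333·8.5 = 6.33333.
E[X²] = 0.75·46 + 0.0833333·35 + 0.0833333·80.75 + 0.0833333·77.5 = 50.6042.
Var(X) = E[X²] − (E[X])² = 50.6042 − 40.1111 = 10.4931.

10.493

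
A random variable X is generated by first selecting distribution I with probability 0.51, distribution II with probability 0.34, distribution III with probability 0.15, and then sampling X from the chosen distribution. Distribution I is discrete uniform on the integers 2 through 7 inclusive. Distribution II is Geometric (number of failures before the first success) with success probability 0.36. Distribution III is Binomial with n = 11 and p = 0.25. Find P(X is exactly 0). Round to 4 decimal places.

Conditional on each component, P(X = 0): I: 0; II: 0.36; III: 0.0422351.
By total probability, P(X = 0) = 0.51·0 + 0.34·0.36 + 0.15·0.0422351 = 0.128735.

0.1287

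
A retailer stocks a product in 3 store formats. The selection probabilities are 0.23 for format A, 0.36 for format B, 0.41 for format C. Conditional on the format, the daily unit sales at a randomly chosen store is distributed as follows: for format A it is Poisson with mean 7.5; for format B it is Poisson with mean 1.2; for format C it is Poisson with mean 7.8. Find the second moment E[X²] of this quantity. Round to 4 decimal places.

For each component E[X²] = Var + (mean)², giving A: 63.75; B: 2.64; C: 68.64.
Overall E[X²] = 0.23·63.75 + 0.36·2.64 + 0.41·68.64 = 43.7553.

43.7553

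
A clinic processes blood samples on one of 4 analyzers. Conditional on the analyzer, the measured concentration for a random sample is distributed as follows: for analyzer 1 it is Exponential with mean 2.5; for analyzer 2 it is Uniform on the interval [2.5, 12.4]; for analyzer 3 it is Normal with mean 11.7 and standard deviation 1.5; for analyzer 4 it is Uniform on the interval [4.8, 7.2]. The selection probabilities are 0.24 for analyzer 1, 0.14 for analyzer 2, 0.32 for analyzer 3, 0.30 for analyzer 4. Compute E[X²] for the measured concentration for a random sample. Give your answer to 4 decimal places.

For each component E[X²] = Var + (mean)², giving 1: 12.5; 2: 63.67; 3: 139.14; 4: 36.48.
Overall E[X²] = 0.24·12.5 + 0.14·63.67 + 0.32·139.14 + 0.3·36.48 = 67.3826.

67.3826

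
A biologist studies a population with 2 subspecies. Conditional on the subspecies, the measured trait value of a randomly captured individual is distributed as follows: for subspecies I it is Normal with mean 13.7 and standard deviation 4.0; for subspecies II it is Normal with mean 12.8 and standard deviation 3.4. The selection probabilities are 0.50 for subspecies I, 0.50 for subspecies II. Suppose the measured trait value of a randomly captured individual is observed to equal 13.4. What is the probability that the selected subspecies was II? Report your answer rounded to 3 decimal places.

0.537

Likelihoods f(13.4 | ·): I: 0.0994555; II: 0.115523.
Posterior ∝ prior × likelihood. Numerator for II: 0.5·0.115523 = 0.0577615.
Normalizing constant: 0.5·0.0994555 + 0.5·0.115523 = 0.107489.
P(II | observation) = 0.0577615 / 0.107489 = 0.53737.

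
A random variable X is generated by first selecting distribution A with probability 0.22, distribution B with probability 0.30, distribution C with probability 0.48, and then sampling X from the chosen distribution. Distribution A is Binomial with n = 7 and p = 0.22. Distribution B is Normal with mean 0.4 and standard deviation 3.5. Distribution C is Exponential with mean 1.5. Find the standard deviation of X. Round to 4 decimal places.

2.2977

Per component, A: μ=1.54, E[X²]=3.5728; B: μ=0.4, E[X²]=12.41; C: μ=1.5, E[X²]=4.5.
E[X] = 0.22·1.54 + 0.3·0.4 + 0.48·1.5 = 1.1788.
E[X²] = 0.22·3.5728 + 0.3·12.41 + 0.48·4.5 = 6.66902.
Var(X) = E[X²] − (E[X])² = 6.66902 − 1.38957 = 5.27945.
SD(X) = √5.27945 = 2.2977.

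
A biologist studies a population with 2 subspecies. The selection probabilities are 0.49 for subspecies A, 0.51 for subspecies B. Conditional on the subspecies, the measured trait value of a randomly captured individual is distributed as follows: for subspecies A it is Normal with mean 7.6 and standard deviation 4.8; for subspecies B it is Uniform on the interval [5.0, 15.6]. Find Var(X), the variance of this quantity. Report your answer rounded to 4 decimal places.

Per component, A: μ=7.6, E[X²]=80.8; B: μ=10.3, E[X²]=115.453.
E[X] = 0.49·7.6 + 0.51·10.3 = 8.977.
E[X²] = 0.49·80.8 + 0.51·115.453 = 98.4732.
Var(X) = E[X²] − (E[X])² = 98.4732 − 80.5865 = 17.8867.

17.8867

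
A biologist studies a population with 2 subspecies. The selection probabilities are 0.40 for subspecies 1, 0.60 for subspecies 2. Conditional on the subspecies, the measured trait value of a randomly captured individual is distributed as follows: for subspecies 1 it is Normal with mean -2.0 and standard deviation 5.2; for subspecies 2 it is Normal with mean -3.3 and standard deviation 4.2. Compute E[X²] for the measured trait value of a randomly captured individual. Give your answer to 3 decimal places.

29.534

For each component E[X²] = Var + (mean)², giving 1: 31.04; 2: 28.53.
Overall E[X²] = 0.4·31.04 + 0.6·28.53 = 29.534.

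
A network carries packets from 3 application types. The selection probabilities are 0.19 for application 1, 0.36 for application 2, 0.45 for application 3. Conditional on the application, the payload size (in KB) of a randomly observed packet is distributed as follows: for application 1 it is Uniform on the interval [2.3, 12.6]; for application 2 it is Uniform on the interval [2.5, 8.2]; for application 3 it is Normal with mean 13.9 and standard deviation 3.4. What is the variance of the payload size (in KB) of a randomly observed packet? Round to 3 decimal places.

Per component, 1: μ=7.45, E[X²]=64.3433; 2: μ=5.35, E[X²]=31.33; 3: μ=13.9, E[X²]=204.77.
E[X] = 0.19·7.45 + 0.36·5.35 + 0.45·13.9 = 9.5965.
E[X²] = 0.19·64.3433 + 0.36·31.33 + 0.45·204.77 = 115.651.
Var(X) = E[X²] − (E[X])² = 115.651 − 92.0928 = 23.5577.

23.558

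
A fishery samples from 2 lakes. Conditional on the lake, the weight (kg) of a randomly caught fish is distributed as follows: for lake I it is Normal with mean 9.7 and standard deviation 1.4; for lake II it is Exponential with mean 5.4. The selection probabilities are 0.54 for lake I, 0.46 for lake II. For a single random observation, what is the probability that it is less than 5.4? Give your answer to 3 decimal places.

0.291

Conditional on each lake, P(X < 5.4): I: 0.00106519; II: 0.632121.
By total probability, P(X < 5.4) = 0.54·0.00106519 + 0.46·0.632121 = 0.291351.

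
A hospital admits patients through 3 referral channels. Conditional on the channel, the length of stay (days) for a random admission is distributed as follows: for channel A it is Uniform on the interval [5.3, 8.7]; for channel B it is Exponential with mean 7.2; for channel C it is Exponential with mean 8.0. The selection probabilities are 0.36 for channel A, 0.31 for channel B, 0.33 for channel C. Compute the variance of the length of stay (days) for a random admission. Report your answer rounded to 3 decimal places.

Per component, A: μ=7, E[X²]=49.9633; B: μ=7.2, E[X²]=103.68; C: μ=8, E[X²]=128.
E[X] = 0.36·7 + 0.31·7.2 + 0.33·8 = 7.392.
E[X²] = 0.36·49.9633 + 0.31·103.68 + 0.33·128 = 92.3676.
Var(X) = E[X²] − (E[X])² = 92.3676 − 54.6417 = 37.7259.

37.726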